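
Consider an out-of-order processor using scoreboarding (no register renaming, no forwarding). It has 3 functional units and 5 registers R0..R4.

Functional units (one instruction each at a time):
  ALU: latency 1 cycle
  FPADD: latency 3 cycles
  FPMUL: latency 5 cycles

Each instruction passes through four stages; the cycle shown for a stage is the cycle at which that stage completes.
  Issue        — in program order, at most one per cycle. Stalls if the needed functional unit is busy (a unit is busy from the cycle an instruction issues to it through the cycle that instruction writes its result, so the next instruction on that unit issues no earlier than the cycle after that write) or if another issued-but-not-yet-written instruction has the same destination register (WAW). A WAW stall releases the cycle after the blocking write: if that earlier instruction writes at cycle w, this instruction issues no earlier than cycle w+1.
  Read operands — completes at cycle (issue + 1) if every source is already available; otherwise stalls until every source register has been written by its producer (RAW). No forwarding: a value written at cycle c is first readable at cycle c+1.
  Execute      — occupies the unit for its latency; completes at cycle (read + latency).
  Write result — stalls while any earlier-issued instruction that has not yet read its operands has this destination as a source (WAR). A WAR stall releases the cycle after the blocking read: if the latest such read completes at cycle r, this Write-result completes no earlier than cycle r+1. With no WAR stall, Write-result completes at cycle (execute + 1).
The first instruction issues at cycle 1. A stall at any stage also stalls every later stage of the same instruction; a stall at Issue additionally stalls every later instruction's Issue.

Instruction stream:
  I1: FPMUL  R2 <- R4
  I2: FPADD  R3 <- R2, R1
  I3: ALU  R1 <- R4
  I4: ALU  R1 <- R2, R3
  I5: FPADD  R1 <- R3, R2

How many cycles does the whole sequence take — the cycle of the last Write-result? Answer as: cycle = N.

[1] I1→FPMUL
[2] I1 RO, I2→FPADD
[3] I3→ALU
[4] I3 RO
[5] I3 EX
[7] I1 EX
[8] I1 WR R2
[9] I2 RO
[10] I3 WR R1
[11] I4→ALU
[12] I2 EX
[13] I2 WR R3
[14] I4 RO
[15] I4 EX
[16] I4 WR R1
[17] I5→FPADD
[18] I5 RO
[21] I5 EX
[22] I5 WR R1

cycle = 22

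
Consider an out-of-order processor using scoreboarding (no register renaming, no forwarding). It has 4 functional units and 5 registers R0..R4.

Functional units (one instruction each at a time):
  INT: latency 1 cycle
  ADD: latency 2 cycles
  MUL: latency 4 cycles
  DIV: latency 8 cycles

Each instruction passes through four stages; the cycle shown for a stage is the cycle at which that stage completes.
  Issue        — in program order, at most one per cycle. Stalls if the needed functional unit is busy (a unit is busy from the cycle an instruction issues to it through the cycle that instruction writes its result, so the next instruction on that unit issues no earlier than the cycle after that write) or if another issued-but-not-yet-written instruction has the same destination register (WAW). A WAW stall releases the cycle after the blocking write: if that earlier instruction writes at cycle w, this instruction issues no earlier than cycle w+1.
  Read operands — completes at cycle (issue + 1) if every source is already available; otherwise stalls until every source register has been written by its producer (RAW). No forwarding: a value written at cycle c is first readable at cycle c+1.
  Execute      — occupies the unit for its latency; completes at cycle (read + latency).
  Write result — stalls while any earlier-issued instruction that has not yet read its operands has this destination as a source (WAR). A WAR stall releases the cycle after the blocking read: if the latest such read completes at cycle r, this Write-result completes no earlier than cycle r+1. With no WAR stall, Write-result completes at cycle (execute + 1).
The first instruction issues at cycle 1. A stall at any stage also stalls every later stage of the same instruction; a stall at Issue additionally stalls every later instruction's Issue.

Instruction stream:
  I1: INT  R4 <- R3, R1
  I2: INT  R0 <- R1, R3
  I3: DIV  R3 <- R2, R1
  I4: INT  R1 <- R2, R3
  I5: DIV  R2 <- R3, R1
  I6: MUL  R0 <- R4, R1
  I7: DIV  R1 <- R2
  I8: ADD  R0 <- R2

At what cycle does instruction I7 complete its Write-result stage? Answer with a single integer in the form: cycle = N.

I1: IS=1 RO=2 EX=3 WR=4
I2: IS=5 RO=6 EX=7 WR=8  [struct: INT busy until I1 writes@4]
I3: IS=6 RO=7 EX=15 WR=16
I4: IS=9 RO=17 EX=18 WR=19  [struct: INT busy until I2 writes@8; RAW R3: wait I3 write@16]
I5: IS=17 RO=20 EX=28 WR=29  [struct: DIV busy until I3 writes@16; RAW R1: wait I4 write@19]
I6: IS=18 RO=20 EX=24 WR=25  [RAW R1: wait I4 write@19]
I7: IS=30 RO=31 EX=39 WR=40  [struct: DIV busy until I5 writes@29]
I8: IS=31 RO=32 EX=34 WR=35

cycle = 40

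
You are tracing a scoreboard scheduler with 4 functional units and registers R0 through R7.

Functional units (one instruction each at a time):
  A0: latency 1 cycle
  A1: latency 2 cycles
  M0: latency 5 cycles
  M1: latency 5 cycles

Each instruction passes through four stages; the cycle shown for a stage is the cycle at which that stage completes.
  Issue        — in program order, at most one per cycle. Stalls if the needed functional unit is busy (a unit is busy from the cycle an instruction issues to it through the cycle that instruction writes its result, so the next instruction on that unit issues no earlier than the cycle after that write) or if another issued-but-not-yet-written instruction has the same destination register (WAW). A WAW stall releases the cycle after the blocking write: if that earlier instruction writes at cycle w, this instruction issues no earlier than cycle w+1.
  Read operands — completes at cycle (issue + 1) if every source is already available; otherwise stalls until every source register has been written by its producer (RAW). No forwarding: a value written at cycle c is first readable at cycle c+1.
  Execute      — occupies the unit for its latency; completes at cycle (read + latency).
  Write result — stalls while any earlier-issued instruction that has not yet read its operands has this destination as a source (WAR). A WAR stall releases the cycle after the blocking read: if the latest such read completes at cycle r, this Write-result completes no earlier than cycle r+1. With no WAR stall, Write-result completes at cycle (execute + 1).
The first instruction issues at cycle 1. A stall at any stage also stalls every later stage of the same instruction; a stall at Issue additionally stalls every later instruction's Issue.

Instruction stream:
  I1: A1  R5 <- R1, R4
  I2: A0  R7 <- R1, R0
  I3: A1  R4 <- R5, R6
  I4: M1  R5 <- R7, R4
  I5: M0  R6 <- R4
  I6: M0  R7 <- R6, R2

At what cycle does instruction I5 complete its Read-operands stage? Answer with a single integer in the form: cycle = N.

1) issue 1, read 2, done 4, write 5
2) issue 2, read 3, done 4, write 5
3) issue 6, read 7, done 9, write 10  <struct: A1 busy until I1 writes@5>
4) issue 7, read 11, done 16, write 17  <RAW R4: wait I3 write@10>
5) issue 8, read 11, done 16, write 17  <RAW R4: wait I3 write@10>
6) issue 18, read 19, done 24, write 25  <struct: M0 busy until I5 writes@17>

cycle = 11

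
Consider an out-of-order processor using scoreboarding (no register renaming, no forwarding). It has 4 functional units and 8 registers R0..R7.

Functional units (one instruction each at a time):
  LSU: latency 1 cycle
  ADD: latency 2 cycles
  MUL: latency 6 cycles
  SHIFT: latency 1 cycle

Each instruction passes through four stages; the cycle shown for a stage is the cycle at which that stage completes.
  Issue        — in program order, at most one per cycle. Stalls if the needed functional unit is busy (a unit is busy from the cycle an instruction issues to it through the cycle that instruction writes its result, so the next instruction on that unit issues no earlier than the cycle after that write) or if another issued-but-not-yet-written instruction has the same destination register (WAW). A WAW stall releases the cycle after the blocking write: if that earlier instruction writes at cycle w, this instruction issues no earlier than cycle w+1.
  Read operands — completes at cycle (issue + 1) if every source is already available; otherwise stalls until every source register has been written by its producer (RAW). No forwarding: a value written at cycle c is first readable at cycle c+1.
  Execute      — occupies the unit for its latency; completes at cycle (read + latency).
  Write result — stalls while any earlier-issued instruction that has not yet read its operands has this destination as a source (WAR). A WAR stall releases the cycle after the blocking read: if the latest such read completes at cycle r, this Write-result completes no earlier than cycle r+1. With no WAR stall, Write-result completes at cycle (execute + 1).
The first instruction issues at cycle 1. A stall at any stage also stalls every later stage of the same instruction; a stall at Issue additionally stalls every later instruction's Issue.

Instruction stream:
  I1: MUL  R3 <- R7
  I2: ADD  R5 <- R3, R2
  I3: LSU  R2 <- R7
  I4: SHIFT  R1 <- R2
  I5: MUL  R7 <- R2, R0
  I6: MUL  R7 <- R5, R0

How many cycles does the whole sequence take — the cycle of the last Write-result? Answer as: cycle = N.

I1 -> (1, 2, 8, 9)
I2 -> (2, 10, 12, 13)  // RAW R3: wait I1 write@9
I3 -> (3, 4, 5, 11)  // WAR R2: wait I2 read@10
I4 -> (4, 12, 13, 14)  // RAW R2: wait I3 write@11
I5 -> (10, 12, 18, 19)  // struct: MUL busy until I1 writes@9, RAW R2: wait I3 write@11
I6 -> (20, 21, 27, 28)  // struct: MUL busy until I5 writes@19

cycle = 28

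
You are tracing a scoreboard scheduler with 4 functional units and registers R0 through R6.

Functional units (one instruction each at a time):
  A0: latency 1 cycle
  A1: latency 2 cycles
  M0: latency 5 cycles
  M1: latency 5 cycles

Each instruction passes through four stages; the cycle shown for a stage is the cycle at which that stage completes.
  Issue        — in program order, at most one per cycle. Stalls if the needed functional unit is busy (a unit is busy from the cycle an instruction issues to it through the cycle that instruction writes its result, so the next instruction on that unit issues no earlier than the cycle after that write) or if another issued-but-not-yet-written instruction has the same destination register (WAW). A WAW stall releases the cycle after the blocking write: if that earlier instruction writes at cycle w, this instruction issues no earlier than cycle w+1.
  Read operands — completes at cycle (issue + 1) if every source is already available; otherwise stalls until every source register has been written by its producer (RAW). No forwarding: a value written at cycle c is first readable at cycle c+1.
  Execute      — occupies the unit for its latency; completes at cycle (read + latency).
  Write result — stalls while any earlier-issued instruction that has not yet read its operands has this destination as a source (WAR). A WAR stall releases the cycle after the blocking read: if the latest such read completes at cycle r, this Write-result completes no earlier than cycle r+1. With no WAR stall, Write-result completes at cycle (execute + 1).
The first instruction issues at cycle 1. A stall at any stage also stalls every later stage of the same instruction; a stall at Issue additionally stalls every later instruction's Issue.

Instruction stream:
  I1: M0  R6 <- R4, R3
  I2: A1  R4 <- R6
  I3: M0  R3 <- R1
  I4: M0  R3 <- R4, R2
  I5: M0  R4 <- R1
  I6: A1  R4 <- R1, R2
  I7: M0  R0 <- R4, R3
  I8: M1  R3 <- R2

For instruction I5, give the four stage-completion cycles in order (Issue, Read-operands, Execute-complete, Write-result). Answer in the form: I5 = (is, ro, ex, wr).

[1] issue I1 (M0)
[2] I1 read-ops | issue I2 (A1)
[7] I1 finished on M0
[8] I1→R6
[9] I2 read-ops | issue I3 (M0)
[10] I3 read-ops
[11] I2 finished on A1
[12] I2→R4
[15] I3 finished on M0
[16] I3→R3
[17] issue I4 (M0)
[18] I4 read-ops
[23] I4 finished on M0
[24] I4→R3
[25] issue I5 (M0)
[26] I5 read-ops
[31] I5 finished on M0
[32] I5→R4
[33] issue I6 (A1)
[34] I6 read-ops | issue I7 (M0)
[35] issue I8 (M1)
[36] I6 finished on A1 | I8 read-ops
[37] I6→R4
[38] I7 read-ops
[41] I8 finished on M1
[42] I8→R3
[43] I7 finished on M0
[44] I7→R0

I5 = (25, 26, 31, 32)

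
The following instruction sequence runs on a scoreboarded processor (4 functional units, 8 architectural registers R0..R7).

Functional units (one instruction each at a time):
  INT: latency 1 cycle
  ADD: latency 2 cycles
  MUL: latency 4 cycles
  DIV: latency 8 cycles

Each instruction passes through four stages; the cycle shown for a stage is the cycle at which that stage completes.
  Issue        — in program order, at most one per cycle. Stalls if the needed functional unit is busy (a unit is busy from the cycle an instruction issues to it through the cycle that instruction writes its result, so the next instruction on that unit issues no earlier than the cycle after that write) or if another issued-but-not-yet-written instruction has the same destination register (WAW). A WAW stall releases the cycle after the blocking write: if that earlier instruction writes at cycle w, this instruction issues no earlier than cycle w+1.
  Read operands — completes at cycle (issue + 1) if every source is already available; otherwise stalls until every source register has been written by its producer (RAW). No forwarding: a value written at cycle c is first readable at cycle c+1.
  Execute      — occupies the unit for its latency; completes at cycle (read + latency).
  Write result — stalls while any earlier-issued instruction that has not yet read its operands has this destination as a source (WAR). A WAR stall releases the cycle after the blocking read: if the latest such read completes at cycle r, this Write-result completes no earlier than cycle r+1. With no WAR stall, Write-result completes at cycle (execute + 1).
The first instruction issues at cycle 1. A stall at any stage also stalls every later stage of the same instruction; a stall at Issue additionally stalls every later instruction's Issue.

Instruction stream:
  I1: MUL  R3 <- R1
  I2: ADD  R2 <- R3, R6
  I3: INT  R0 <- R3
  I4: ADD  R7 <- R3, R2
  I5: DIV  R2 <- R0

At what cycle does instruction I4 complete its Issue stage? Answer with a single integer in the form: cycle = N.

cycle 1: I1 dispatched to MUL
cycle 2: I1 operands ready; I2 dispatched to ADD
cycle 3: I3 dispatched to INT
cycle 6: I1 complete
cycle 7: R3←I1
cycle 8: I2 operands ready; I3 operands ready
cycle 9: I3 complete
cycle 10: I2 complete; R0←I3
cycle 11: R2←I2
cycle 12: I4 dispatched to ADD
cycle 13: I4 operands ready; I5 dispatched to DIV
cycle 14: I5 operands ready
cycle 15: I4 complete
cycle 16: R7←I4
cycle 22: I5 complete
cycle 23: R2←I5

cycle = 12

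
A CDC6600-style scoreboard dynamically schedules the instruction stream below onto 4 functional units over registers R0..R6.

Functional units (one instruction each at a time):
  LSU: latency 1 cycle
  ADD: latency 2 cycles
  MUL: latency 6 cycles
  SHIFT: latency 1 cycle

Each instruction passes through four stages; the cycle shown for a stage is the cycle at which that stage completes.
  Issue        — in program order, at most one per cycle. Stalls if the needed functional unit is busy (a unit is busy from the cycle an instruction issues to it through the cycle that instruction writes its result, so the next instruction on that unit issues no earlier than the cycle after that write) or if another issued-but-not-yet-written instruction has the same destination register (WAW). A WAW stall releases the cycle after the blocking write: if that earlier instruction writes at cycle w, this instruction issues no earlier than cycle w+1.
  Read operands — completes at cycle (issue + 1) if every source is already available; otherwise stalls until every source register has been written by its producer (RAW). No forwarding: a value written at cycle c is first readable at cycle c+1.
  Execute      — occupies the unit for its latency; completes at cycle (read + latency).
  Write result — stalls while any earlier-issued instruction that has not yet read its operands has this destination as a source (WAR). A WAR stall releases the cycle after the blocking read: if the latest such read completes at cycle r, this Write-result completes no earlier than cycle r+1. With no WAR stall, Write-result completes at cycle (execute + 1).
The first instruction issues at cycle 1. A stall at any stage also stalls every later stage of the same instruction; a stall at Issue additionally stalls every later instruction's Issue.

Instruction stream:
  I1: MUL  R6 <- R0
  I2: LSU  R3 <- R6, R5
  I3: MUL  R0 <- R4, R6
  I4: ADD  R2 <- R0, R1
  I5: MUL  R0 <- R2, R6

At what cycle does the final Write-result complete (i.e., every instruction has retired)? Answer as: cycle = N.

cycle = 30

cycle 1: I1 dispatched to MUL
cycle 2: I1 operands ready · I2 dispatched to LSU
cycle 8: I1 complete
cycle 9: R6←I1
cycle 10: I2 operands ready · I3 dispatched to MUL
cycle 11: I2 complete · I3 operands ready · I4 dispatched to ADD
cycle 12: R3←I2
cycle 17: I3 complete
cycle 18: R0←I3
cycle 19: I4 operands ready · I5 dispatched to MUL
cycle 21: I4 complete
cycle 22: R2←I4
cycle 23: I5 operands ready
cycle 29: I5 complete
cycle 30: R0←I5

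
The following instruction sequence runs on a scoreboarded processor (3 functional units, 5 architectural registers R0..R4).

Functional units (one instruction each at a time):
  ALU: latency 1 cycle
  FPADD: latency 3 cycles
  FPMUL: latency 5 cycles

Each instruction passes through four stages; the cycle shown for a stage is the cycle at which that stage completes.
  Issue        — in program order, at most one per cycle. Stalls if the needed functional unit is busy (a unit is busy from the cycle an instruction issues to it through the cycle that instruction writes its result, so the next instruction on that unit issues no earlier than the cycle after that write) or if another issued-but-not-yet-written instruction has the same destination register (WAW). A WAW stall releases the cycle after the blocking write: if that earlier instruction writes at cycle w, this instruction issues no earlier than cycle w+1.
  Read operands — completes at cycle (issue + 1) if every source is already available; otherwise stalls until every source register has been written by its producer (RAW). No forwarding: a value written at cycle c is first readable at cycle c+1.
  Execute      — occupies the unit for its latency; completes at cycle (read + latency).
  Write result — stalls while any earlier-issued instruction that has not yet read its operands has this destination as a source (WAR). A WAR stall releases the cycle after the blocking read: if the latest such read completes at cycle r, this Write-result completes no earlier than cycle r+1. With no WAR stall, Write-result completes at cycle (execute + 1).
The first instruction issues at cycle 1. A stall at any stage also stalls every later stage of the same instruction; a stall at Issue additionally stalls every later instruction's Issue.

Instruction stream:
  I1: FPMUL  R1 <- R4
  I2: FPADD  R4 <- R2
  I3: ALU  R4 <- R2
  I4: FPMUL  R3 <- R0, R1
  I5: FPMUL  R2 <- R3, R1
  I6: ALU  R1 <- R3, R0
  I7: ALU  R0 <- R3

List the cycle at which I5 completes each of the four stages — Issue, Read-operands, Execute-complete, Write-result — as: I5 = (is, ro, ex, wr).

I5 = (17, 18, 23, 24)

c1: I1 dispatched to FPMUL
c2: I1 operands ready | I2 dispatched to FPADD
c3: I2 operands ready
c6: I2 complete
c7: I1 complete | R4←I2
c8: R1←I1 | I3 dispatched to ALU
c9: I3 operands ready | I4 dispatched to FPMUL
c10: I3 complete | I4 operands ready
c11: R4←I3
c15: I4 complete
c16: R3←I4
c17: I5 dispatched to FPMUL
c18: I5 operands ready | I6 dispatched to ALU
c19: I6 operands ready
c20: I6 complete
c21: R1←I6
c22: I7 dispatched to ALU
c23: I5 complete | I7 operands ready
c24: R2←I5 | I7 complete
c25: R0←I7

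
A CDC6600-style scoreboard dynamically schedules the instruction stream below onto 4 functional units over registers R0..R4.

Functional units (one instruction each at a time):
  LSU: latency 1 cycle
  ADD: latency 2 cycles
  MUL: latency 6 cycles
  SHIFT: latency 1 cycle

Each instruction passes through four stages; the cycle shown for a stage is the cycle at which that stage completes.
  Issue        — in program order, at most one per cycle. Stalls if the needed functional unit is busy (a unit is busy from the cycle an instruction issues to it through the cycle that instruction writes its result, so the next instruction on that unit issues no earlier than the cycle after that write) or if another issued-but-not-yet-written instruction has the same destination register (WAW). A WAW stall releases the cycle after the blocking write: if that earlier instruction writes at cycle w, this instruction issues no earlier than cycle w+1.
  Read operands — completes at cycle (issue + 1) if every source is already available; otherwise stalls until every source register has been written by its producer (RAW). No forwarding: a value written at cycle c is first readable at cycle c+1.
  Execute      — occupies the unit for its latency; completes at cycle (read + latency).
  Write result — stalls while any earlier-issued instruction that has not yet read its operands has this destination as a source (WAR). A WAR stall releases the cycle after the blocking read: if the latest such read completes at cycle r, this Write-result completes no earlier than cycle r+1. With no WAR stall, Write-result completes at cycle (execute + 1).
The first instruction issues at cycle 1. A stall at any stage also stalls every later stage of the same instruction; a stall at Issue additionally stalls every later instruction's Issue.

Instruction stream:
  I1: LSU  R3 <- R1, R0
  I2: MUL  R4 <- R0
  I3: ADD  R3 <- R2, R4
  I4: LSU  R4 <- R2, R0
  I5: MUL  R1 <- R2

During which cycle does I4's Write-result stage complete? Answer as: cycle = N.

I1: IS=1 RO=2 EX=3 WR=4
I2: IS=2 RO=3 EX=9 WR=10
I3: IS=5 RO=11 EX=13 WR=14  [WAW R3: wait I1 write@4; RAW R4: wait I2 write@10]
I4: IS=11 RO=12 EX=13 WR=14  [WAW R4: wait I2 write@10]
I5: IS=12 RO=13 EX=19 WR=20

cycle = 14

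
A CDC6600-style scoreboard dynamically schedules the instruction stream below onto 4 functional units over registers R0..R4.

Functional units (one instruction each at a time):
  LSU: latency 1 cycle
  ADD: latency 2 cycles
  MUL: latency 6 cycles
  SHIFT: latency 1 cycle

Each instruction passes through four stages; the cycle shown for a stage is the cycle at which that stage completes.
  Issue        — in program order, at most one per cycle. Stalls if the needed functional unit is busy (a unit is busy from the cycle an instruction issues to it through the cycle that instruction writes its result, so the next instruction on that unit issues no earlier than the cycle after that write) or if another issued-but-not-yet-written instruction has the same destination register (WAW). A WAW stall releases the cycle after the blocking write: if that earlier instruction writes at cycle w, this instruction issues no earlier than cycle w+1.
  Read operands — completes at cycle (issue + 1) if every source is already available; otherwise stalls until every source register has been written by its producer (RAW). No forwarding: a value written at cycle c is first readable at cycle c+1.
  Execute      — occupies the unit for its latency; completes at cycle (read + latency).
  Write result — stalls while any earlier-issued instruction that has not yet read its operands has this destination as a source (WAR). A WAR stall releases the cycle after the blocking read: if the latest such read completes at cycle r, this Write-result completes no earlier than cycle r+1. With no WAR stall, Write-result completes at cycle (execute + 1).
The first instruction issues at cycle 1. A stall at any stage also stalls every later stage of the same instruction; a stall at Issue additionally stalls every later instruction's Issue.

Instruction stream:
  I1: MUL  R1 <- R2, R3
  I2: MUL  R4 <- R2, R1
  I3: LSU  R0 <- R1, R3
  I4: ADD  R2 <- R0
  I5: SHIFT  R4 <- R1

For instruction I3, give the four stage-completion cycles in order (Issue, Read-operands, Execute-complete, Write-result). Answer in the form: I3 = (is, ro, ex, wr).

[I1] 1/2/8/9
[I2] 10/11/17/18  (struct: MUL busy until I1 writes@9)
[I3] 11/12/13/14
[I4] 12/15/17/18  (RAW R0: wait I3 write@14)
[I5] 19/20/21/22  (WAW R4: wait I2 write@18)

I3 = (11, 12, 13, 14)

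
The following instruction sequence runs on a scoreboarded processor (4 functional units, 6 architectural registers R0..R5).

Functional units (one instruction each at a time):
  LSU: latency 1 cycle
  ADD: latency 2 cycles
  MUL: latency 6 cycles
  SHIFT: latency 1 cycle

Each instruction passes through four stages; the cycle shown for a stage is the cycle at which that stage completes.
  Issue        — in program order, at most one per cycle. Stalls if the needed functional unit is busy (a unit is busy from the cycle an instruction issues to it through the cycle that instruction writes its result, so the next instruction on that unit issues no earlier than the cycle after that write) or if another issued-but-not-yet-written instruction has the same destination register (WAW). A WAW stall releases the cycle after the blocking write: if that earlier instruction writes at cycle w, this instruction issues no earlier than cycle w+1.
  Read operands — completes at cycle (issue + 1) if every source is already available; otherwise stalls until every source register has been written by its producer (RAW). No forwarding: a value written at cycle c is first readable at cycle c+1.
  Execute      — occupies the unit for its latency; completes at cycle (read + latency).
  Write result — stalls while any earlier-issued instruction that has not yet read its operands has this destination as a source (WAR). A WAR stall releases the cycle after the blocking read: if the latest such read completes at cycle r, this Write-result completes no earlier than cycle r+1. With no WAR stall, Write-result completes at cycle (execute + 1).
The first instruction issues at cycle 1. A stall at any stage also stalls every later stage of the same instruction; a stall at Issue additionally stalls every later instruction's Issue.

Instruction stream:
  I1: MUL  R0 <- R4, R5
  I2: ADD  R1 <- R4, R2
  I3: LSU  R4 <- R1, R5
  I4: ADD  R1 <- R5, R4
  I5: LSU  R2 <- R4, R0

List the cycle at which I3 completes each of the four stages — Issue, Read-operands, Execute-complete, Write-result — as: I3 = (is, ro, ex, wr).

I3 = (3, 7, 8, 9)

t=1  I1 dispatched to MUL
t=2  I1 operands ready, I2 dispatched to ADD
t=3  I2 operands ready, I3 dispatched to LSU
t=5  I2 complete
t=6  R1←I2
t=7  I3 operands ready, I4 dispatched to ADD
t=8  I1 complete, I3 complete
t=9  R0←I1, R4←I3
t=10  I4 operands ready, I5 dispatched to LSU
t=11  I5 operands ready
t=12  I4 complete, I5 complete
t=13  R1←I4, R2←I5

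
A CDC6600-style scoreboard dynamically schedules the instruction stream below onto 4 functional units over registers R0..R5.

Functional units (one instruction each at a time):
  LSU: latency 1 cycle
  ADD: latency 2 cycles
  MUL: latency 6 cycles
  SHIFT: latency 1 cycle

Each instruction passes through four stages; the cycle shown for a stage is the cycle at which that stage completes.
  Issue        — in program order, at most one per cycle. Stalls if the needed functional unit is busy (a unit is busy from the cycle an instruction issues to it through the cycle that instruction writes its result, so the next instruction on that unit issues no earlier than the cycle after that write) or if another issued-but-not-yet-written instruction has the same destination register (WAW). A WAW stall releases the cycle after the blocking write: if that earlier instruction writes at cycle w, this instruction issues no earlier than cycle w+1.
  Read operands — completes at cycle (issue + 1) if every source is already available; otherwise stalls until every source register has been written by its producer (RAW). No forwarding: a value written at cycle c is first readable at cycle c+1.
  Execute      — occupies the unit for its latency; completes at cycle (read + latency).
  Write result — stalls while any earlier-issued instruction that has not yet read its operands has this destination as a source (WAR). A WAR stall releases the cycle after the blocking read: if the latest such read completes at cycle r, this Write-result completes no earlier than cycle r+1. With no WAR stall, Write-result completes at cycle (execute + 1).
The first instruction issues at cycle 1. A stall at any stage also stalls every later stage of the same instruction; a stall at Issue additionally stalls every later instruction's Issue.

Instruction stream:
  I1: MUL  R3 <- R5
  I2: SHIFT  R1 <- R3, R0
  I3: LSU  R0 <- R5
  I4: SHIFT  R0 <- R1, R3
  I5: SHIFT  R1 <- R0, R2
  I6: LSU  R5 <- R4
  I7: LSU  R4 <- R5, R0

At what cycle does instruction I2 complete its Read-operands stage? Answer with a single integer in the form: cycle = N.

  I1 | 1 | 2 | 8 | 9
  I2 | 2 | 10 | 11 | 12   RAW R3: wait I1 write@9
  I3 | 3 | 4 | 5 | 11   WAR R0: wait I2 read@10
  I4 | 13 | 14 | 15 | 16   struct: SHIFT busy until I2 writes@12
  I5 | 17 | 18 | 19 | 20   struct: SHIFT busy until I4 writes@16
  I6 | 18 | 19 | 20 | 21
  I7 | 22 | 23 | 24 | 25   struct: LSU busy until I6 writes@21

cycle = 10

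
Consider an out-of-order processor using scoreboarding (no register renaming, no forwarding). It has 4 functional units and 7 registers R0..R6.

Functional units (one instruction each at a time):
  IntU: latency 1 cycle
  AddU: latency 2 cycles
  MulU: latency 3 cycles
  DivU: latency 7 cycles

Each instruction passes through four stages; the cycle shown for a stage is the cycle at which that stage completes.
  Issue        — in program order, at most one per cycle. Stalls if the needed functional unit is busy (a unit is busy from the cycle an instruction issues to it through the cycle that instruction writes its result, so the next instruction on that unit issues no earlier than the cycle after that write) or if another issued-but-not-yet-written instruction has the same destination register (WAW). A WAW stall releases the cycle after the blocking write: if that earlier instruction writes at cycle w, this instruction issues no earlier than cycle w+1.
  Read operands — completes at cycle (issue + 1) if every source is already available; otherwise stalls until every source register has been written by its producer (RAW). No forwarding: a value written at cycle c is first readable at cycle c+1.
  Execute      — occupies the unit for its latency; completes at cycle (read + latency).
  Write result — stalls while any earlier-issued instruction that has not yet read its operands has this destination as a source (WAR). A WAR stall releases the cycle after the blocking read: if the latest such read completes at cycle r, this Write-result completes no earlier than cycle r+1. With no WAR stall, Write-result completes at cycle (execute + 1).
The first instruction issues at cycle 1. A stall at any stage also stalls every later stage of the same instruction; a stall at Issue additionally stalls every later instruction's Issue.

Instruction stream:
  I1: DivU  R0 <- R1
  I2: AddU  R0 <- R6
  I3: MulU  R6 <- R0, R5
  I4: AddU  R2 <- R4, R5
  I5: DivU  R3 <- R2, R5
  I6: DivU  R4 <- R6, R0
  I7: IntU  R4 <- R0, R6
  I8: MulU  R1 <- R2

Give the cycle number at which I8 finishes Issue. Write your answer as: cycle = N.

cycle = 41

t=1  I1 dispatched to DivU
t=2  I1 operands ready
t=9  I1 complete
t=10  R0←I1
t=11  I2 dispatched to AddU
t=12  I2 operands ready | I3 dispatched to MulU
t=14  I2 complete
t=15  R0←I2
t=16  I3 operands ready | I4 dispatched to AddU
t=17  I4 operands ready | I5 dispatched to DivU
t=19  I3 complete | I4 complete
t=20  R6←I3 | R2←I4
t=21  I5 operands ready
t=28  I5 complete
t=29  R3←I5
t=30  I6 dispatched to DivU
t=31  I6 operands ready
t=38  I6 complete
t=39  R4←I6
t=40  I7 dispatched to IntU
t=41  I7 operands ready | I8 dispatched to MulU
t=42  I7 complete | I8 operands ready
t=43  R4←I7
t=45  I8 complete
t=46  R1←I8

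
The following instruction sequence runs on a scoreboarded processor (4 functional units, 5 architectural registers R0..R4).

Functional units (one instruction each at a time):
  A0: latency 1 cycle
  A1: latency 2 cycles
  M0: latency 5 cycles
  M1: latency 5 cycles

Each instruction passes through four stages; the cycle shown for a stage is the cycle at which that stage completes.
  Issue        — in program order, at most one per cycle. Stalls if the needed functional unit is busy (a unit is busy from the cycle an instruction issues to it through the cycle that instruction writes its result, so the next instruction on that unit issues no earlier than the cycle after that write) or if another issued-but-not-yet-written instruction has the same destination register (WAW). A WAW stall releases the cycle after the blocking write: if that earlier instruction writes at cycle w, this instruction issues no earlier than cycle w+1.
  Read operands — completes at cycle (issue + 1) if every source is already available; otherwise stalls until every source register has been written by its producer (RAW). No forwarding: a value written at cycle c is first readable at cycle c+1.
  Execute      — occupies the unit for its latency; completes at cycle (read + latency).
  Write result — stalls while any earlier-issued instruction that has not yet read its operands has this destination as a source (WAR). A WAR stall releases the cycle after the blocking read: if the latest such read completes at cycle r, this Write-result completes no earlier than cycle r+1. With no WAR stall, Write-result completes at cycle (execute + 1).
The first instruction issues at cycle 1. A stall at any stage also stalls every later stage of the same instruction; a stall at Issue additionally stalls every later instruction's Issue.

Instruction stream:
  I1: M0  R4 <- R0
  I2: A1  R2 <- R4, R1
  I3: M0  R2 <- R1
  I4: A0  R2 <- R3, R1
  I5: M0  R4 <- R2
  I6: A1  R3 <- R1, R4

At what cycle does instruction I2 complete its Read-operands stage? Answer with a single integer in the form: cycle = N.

c1: I1 dispatched to M0
c2: I1 operands ready | I2 dispatched to A1
c7: I1 complete
c8: R4←I1
c9: I2 operands ready
c11: I2 complete
c12: R2←I2
c13: I3 dispatched to M0
c14: I3 operands ready
c19: I3 complete
c20: R2←I3
c21: I4 dispatched to A0
c22: I4 operands ready | I5 dispatched to M0
c23: I4 complete | I6 dispatched to A1
c24: R2←I4
c25: I5 operands ready
c30: I5 complete
c31: R4←I5
c32: I6 operands ready
c34: I6 complete
c35: R3←I6

cycle = 9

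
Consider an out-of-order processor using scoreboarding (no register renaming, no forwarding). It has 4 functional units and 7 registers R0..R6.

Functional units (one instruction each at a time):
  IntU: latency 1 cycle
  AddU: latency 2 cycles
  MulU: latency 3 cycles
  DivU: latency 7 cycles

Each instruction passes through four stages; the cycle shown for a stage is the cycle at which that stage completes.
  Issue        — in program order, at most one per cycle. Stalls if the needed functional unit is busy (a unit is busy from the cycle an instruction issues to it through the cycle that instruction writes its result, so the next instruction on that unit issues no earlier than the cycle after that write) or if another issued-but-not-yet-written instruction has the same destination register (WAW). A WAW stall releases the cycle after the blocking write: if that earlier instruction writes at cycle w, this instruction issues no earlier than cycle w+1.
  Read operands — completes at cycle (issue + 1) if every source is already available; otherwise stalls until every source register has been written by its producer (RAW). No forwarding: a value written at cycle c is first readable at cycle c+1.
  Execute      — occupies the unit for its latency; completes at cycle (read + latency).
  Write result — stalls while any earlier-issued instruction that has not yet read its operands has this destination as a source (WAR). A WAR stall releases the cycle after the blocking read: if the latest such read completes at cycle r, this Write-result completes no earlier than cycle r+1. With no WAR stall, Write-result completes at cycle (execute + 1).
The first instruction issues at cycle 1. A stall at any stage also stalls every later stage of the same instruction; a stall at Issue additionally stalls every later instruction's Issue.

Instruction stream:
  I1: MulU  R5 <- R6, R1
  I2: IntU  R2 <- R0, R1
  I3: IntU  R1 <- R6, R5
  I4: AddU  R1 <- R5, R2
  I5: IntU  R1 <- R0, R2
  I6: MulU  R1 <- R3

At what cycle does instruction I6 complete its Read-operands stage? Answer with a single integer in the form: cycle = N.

cycle = 20

  I1 | 1 | 2 | 5 | 6
  I2 | 2 | 3 | 4 | 5
  I3 | 6 | 7 | 8 | 9   struct: IntU busy until I2 writes@5
  I4 | 10 | 11 | 13 | 14   WAW R1: wait I3 write@9
  I5 | 15 | 16 | 17 | 18   WAW R1: wait I4 write@14
  I6 | 19 | 20 | 23 | 24   WAW R1: wait I5 write@18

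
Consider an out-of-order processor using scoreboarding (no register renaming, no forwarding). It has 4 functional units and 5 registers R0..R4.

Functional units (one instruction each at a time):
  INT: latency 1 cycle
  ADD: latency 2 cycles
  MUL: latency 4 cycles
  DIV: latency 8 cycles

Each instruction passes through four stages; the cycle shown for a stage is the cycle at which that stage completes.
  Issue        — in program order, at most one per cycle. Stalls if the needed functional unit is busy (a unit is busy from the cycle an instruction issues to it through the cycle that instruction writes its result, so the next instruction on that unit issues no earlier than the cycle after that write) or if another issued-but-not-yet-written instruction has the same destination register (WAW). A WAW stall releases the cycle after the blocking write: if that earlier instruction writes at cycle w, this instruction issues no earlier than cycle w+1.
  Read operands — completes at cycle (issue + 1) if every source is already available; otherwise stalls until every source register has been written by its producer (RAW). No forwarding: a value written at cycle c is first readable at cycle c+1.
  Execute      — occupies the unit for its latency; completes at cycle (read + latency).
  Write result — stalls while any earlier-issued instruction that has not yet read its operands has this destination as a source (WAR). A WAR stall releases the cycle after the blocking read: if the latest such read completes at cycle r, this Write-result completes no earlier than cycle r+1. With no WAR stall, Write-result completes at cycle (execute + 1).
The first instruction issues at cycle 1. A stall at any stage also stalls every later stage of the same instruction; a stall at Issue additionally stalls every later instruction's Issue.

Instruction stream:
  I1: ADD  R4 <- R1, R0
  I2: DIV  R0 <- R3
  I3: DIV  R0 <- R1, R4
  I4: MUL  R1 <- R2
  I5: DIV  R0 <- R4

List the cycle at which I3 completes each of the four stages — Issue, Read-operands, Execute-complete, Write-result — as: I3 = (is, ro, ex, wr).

c1: I1 issues→ADD
c2: I1 reads, I2 issues→DIV
c3: I2 reads
c4: I1 exec-done
c5: I1 writes R4
c11: I2 exec-done
c12: I2 writes R0
c13: I3 issues→DIV
c14: I3 reads, I4 issues→MUL
c15: I4 reads
c19: I4 exec-done
c20: I4 writes R1
c22: I3 exec-done
c23: I3 writes R0
c24: I5 issues→DIV
c25: I5 reads
c33: I5 exec-done
c34: I5 writes R0

I3 = (13, 14, 22, 23)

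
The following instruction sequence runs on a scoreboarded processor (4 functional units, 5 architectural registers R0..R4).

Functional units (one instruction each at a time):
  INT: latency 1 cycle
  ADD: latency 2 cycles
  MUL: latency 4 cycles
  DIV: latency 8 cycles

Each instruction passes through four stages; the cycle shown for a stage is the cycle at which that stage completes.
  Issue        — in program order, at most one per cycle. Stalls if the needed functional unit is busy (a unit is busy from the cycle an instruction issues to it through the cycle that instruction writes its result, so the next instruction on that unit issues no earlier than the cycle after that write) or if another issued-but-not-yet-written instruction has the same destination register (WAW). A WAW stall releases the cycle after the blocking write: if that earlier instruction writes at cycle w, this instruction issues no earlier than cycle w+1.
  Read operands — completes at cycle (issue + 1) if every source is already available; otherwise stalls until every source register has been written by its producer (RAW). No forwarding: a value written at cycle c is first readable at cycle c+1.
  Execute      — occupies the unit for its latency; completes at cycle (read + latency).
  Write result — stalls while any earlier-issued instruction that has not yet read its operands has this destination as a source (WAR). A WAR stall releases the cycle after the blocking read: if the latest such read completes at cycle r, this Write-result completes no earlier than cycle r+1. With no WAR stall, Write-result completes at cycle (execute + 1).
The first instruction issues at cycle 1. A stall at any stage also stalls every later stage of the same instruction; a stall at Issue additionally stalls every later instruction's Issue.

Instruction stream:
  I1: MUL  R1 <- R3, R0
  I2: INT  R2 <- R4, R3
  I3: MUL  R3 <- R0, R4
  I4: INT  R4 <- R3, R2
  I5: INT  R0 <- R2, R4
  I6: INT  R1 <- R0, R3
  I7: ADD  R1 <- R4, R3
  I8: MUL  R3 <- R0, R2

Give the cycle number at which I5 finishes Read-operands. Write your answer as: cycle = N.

t=1  I1 dispatched to MUL
t=2  I1 operands ready · I2 dispatched to INT
t=3  I2 operands ready
t=4  I2 complete
t=5  R2←I2
t=6  I1 complete
t=7  R1←I1
t=8  I3 dispatched to MUL
t=9  I3 operands ready · I4 dispatched to INT
t=13  I3 complete
t=14  R3←I3
t=15  I4 operands ready
t=16  I4 complete
t=17  R4←I4
t=18  I5 dispatched to INT
t=19  I5 operands ready
t=20  I5 complete
t=21  R0←I5
t=22  I6 dispatched to INT
t=23  I6 operands ready
t=24  I6 complete
t=25  R1←I6
t=26  I7 dispatched to ADD
t=27  I7 operands ready · I8 dispatched to MUL
t=28  I8 operands ready
t=29  I7 complete
t=30  R1←I7
t=32  I8 complete
t=33  R3←I8

cycle = 19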